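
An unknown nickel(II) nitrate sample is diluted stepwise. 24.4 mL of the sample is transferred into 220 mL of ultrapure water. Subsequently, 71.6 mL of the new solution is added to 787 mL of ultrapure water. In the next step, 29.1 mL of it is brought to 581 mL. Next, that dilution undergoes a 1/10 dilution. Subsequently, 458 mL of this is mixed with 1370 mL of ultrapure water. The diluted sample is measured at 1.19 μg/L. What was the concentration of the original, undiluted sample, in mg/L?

114 mg/L

Overall dilution factor = 10.02 × 11.99 × 19.97 × 10 × 3.991 = 9.57 × 10⁴.
Original = 1.19 μg/L × 9.57 × 10⁴ = 1.14 × 10⁵ μg/L = 114 mg/L.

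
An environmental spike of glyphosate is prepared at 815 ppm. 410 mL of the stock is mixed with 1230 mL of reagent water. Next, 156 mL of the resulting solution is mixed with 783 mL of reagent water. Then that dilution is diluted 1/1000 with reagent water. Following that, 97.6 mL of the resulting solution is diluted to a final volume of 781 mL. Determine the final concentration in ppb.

4.23 ppb

Overall dilution factor = 4 × 6.019 × 1000 × 8.002 = 1.93 × 10⁵.
815 ppm / 1.93 × 10⁵ = 4.23 × 10⁻³ ppm = 4.23 ppb.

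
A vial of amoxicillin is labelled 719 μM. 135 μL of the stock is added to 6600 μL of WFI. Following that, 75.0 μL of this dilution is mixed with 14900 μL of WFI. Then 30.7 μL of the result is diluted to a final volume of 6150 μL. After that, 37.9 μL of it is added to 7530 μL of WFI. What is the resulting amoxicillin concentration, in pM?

1.80 pM

Overall dilution factor = 49.89 × 199.7 × 200.3 × 199.7 = 3.98 × 10⁸.
719 μM / 3.98 × 10⁸ = 1.80 × 10⁻⁶ μM = 1.80 pM.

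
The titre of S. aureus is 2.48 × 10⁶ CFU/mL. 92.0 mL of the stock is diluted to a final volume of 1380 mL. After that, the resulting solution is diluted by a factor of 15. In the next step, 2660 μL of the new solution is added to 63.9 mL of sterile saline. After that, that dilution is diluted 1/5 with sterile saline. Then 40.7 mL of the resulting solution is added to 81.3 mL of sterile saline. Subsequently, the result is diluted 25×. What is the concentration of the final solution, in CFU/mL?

1.18 CFU/mL

Overall dilution factor = 15 × 15 × 25.02 × 5 × 2.998 × 25 = 2.11 × 10⁶.
2.48 × 10⁶ CFU/mL / 2.11 × 10⁶ = 1.18 CFU/mL.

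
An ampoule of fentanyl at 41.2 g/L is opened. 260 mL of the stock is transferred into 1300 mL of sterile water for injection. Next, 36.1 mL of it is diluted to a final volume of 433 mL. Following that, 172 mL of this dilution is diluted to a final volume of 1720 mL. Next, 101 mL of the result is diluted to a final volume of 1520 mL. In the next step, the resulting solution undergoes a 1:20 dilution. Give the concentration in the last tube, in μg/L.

Overall dilution factor = 6 × 11.99 × 10 × 15.05 × 20 = 2.17 × 10⁵.
41.2 g/L / 2.17 × 10⁵ = 1.90 × 10⁻⁴ g/L = 190 μg/L.

190 μg/L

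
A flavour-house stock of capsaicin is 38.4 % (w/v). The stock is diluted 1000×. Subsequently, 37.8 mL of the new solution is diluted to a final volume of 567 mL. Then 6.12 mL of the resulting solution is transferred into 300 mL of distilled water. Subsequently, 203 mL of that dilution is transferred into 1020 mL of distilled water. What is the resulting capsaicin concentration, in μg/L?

Overall dilution factor = 1000 × 15 × 50.02 × 6.025 = 4.52 × 10⁶.
38.4 % (w/v) / 4.52 × 10⁶ = 8.50 × 10⁻⁶ % (w/v) = 85.0 μg/L.

85.0 μg/L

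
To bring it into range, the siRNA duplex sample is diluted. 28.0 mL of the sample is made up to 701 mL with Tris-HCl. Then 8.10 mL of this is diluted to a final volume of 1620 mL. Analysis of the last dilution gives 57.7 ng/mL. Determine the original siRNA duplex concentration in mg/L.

Overall dilution factor = 25.04 × 200 = 5007.
Original = 57.7 ng/mL × 5007 = 2.89 × 10⁵ ng/mL = 289 mg/L.

289 mg/L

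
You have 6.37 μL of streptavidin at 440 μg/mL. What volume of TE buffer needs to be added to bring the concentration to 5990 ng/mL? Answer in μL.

5990 ng/mL = 5.99 μg/mL.
V₂ = C₁V₁/C₂ = 440 × 6.37 / 5.99 = 468 μL.
Diluent to add = V₂ − V₁ = 468 − 6.37 = 462 μL.

462 μL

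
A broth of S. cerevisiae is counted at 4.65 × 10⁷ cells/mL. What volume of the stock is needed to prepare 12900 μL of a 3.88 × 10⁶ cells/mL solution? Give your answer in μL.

V₁ = C₂V₂/C₁ = 3.88 × 10⁶ × 12900 / 4.65 × 10⁷ = 1076 μL.

1080 μL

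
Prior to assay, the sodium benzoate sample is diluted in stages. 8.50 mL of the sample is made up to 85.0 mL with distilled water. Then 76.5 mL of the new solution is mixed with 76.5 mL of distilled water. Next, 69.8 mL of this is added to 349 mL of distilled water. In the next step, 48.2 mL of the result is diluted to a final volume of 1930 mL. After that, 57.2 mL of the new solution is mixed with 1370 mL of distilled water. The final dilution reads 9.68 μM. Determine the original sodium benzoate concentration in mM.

Overall dilution factor = 10 × 2 × 6 × 40.04 × 24.95 = 1.20 × 10⁵.
Original = 9.68 μM × 1.20 × 10⁵ = 1.16 × 10⁶ μM = 1160 mM.

1160 mM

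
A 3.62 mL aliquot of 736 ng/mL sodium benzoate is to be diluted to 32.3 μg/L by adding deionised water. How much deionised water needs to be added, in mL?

32.3 μg/L = 32.3 ng/mL.
V₂ = C₁V₁/C₂ = 736 × 3.62 / 32.3 = 82.5 mL.
Diluent to add = V₂ − V₁ = 82.5 − 3.62 = 78.9 mL.

78.9 mL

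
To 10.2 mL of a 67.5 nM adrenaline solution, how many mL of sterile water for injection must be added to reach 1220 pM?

554 mL

1220 pM = 1.22 nM.
V₂ = C₁V₁/C₂ = 67.5 × 10.2 / 1.22 = 564 mL.
Diluent to add = V₂ − V₁ = 564 − 10.2 = 554 mL.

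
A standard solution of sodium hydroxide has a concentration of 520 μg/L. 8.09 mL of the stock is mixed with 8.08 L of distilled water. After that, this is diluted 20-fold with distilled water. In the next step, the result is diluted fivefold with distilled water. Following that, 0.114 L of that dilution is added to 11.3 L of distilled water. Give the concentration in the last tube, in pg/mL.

0.0519 pg/mL

Overall dilution factor = 999.8 × 20 × 5 × 100.1 = 1.00 × 10⁷.
520 μg/L / 1.00 × 10⁷ = 5.19 × 10⁻⁵ μg/L = 0.0519 pg/mL.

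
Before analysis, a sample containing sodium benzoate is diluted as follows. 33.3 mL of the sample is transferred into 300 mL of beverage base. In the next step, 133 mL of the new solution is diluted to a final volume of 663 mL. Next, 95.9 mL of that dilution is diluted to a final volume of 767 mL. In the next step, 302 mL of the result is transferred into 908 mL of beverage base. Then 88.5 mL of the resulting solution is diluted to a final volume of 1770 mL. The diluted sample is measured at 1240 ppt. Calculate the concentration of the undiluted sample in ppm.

Overall dilution factor = 10.01 × 4.985 × 7.998 × 4.007 × 20 = 3.20 × 10⁴.
Original = 1240 ppt × 3.20 × 10⁴ = 3.97 × 10⁷ ppt = 39.7 ppm.

39.7 ppm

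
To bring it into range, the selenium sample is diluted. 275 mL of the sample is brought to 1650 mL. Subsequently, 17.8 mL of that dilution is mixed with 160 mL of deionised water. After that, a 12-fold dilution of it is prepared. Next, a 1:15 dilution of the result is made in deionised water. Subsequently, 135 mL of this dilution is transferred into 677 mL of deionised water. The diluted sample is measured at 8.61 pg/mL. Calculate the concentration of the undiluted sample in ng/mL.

559 ng/mL

Overall dilution factor = 6 × 9.989 × 12 × 15 × 6.015 = 6.49 × 10⁴.
Original = 8.61 pg/mL × 6.49 × 10⁴ = 5.59 × 10⁵ pg/mL = 559 ng/mL.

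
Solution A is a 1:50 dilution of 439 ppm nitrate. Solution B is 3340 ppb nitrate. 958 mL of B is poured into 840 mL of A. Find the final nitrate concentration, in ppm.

C_A = 439 ppm / 50 = 8.78 ppm.
C_B = 3340 ppb = 3.34 ppm.
C_mix = (C_A·V_A + C_B·V_B)/(V_A + V_B) = (8.78×840 + 3.34×958) / 1798 = 5.88 ppm.

5.88 ppm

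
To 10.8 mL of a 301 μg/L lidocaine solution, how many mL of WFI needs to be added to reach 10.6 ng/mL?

10.6 ng/mL = 10.6 μg/L.
V₂ = C₁V₁/C₂ = 301 × 10.8 / 10.6 = 307 mL.
Diluent to add = V₂ − V₁ = 307 − 10.8 = 296 mL.

296 mL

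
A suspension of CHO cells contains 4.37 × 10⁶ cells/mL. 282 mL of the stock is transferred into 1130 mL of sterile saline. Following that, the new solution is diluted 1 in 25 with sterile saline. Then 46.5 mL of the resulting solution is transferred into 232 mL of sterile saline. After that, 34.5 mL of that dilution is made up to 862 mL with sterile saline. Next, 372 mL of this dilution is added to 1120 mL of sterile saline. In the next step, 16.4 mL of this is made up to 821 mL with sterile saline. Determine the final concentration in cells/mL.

Overall dilution factor = 5.007 × 25 × 5.989 × 24.99 × 4.011 × 50.06 = 3.76 × 10⁶.
4.37 × 10⁶ cells/mL / 3.76 × 10⁶ = 1.16 cells/mL.

1.16 cells/mL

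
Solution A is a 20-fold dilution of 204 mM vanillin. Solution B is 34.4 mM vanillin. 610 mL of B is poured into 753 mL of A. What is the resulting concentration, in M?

C_A = 204 mM / 20 = 10.2 mM.
C_mix = (C_A·V_A + C_B·V_B)/(V_A + V_B) = (10.2×753 + 34.4×610) / 1363 = 21.0 mM = 0.0210 M.

0.0210 M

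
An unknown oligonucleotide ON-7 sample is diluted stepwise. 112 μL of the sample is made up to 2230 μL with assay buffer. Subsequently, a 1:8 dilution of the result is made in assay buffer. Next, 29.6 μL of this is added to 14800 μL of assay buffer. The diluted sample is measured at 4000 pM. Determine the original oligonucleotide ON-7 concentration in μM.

319 μM

Overall dilution factor = 19.91 × 8 × 501 = 7.98 × 10⁴.
Original = 4000 pM × 7.98 × 10⁴ = 3.19 × 10⁸ pM = 319 μM.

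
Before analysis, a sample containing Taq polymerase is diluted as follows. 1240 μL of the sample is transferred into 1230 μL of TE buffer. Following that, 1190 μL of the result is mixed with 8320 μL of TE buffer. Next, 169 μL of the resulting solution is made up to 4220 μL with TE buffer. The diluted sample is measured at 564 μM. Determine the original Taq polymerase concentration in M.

Overall dilution factor = 1.992 × 7.992 × 24.97 = 397.
Original = 564 μM × 397 = 2.24 × 10⁵ μM = 0.224 M.

0.224 M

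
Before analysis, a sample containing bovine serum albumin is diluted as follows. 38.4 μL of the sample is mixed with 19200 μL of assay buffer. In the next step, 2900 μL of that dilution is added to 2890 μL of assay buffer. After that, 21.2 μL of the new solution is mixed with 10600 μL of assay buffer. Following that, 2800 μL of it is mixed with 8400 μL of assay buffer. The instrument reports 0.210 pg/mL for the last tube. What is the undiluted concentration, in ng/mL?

Overall dilution factor = 501 × 1.997 × 501 × 4 = 2.00 × 10⁶.
Original = 0.210 pg/mL × 2.00 × 10⁶ = 4.21 × 10⁵ pg/mL = 421 ng/mL.

421 ng/mL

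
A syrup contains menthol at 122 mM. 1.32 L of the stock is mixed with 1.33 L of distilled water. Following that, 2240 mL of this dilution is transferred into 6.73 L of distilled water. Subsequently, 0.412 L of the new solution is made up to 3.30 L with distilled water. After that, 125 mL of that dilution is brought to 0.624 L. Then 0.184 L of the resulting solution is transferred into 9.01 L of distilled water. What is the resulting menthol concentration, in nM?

7600 nM

Overall dilution factor = 2.008 × 4.004 × 8.010 × 4.992 × 49.97 = 1.61 × 10⁴.
122 mM / 1.61 × 10⁴ = 7.60 × 10⁻³ mM = 7600 nM.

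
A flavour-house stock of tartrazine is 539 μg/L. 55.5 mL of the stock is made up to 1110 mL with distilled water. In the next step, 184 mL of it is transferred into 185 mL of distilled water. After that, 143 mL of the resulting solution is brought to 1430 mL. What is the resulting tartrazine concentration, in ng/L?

Overall dilution factor = 20 × 2.005 × 10 = 401.
539 μg/L / 401 = 1.34 μg/L = 1340 ng/L.

1340 ng/L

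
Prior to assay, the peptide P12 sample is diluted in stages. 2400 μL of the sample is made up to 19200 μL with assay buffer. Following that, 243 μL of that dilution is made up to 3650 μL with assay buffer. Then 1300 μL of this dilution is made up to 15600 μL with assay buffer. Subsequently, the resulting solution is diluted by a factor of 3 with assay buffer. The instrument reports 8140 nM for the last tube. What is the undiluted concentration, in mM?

Overall dilution factor = 8 × 15.02 × 12 × 3 = 4326.
Original = 8140 nM × 4326 = 3.52 × 10⁷ nM = 35.2 mM.

35.2 mM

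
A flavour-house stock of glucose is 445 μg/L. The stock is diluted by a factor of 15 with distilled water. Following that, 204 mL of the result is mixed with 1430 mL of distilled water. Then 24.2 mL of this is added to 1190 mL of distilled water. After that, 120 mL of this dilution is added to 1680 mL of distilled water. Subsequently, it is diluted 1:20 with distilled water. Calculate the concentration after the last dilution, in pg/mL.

0.246 pg/mL

Overall dilution factor = 15 × 8.010 × 50.17 × 15 × 20 = 1.81 × 10⁶.
445 μg/L / 1.81 × 10⁶ = 2.46 × 10⁻⁴ μg/L = 0.246 pg/mL.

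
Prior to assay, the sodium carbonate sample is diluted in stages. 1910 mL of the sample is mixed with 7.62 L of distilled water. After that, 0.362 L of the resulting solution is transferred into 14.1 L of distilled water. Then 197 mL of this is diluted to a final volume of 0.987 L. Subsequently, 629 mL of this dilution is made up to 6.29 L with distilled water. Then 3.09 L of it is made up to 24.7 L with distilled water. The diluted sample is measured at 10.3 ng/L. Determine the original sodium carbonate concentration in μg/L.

822 μg/L

Overall dilution factor = 4.990 × 39.95 × 5.010 × 10 × 7.994 = 7.98 × 10⁴.
Original = 10.3 ng/L × 7.98 × 10⁴ = 8.22 × 10⁵ ng/L = 822 μg/L.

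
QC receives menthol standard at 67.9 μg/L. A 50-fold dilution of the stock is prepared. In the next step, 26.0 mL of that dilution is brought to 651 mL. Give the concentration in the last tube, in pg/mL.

Overall dilution factor = 50 × 25.04 = 1252.
67.9 μg/L / 1252 = 0.0542 μg/L = 54.2 pg/mL.

54.2 pg/mL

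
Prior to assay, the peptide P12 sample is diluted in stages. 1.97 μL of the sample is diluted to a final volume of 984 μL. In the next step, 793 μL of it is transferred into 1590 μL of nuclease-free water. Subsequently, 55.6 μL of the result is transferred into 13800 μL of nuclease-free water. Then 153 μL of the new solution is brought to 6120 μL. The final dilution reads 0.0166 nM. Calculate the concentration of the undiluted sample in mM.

Overall dilution factor = 499.5 × 3.005 × 249.2 × 40 = 1.50 × 10⁷.
Original = 0.0166 nM × 1.50 × 10⁷ = 2.48 × 10⁵ nM = 0.248 mM.

0.248 mM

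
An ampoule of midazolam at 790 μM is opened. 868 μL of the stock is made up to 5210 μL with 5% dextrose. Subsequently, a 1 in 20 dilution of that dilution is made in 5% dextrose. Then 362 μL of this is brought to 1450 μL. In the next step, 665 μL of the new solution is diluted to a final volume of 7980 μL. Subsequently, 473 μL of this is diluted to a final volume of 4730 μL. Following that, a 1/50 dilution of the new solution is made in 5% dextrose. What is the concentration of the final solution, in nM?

0.274 nM

Overall dilution factor = 6.002 × 20 × 4.006 × 12 × 10 × 50 = 2.89 × 10⁶.
790 μM / 2.89 × 10⁶ = 2.74 × 10⁻⁴ μM = 0.274 nM.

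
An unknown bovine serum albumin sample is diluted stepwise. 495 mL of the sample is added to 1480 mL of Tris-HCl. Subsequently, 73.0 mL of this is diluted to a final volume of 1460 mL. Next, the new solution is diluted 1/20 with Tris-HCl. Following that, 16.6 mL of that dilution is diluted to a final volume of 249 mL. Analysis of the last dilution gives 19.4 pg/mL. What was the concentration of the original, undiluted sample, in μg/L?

Overall dilution factor = 3.990 × 20 × 20 × 15 = 2.39 × 10⁴.
Original = 19.4 pg/mL × 2.39 × 10⁴ = 4.64 × 10⁵ pg/mL = 464 μg/L.

464 μg/L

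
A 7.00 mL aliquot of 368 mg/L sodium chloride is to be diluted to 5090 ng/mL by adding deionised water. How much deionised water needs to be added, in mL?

499 mL

5090 ng/mL = 5.09 mg/L.
V₂ = C₁V₁/C₂ = 368 × 7.00 / 5.09 = 506 mL.
Diluent to add = V₂ − V₁ = 506 − 7.00 = 499 mL.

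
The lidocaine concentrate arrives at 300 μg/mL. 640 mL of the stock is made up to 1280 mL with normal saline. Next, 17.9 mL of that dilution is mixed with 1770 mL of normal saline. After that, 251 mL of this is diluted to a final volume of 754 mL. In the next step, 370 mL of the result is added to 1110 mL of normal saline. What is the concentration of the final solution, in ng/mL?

Overall dilution factor = 2 × 99.88 × 3.004 × 4 = 2400.
300 μg/mL / 2400 = 0.125 μg/mL = 125 ng/mL.

125 ng/mL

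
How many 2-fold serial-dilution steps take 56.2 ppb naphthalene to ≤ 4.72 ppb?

Need 2ⁿ ≥ 11.9, so n ≥ log(11.9)/log(2) = 3.57.
Minimum whole steps: n = 4.

4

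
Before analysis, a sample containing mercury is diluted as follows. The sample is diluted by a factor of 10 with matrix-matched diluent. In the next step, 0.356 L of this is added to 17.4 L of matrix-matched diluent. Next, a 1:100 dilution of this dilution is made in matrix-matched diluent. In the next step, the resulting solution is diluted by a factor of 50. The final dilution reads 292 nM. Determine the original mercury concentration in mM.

Overall dilution factor = 10 × 49.88 × 100 × 50 = 2.49 × 10⁶.
Original = 292 nM × 2.49 × 10⁶ = 7.28 × 10⁸ nM = 728 mM.

728 mM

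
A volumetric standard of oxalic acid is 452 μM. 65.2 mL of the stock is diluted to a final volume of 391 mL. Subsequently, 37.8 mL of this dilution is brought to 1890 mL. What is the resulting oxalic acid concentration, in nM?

1510 nM

Overall dilution factor = 5.997 × 50 = 300.
452 μM / 300 = 1.51 μM = 1510 nM.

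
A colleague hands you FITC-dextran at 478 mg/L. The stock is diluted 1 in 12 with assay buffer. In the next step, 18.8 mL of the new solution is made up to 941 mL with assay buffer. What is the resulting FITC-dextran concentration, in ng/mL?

796 ng/mL

Overall dilution factor = 12 × 50.05 = 601.
478 mg/L / 601 = 0.796 mg/L = 796 ng/mL.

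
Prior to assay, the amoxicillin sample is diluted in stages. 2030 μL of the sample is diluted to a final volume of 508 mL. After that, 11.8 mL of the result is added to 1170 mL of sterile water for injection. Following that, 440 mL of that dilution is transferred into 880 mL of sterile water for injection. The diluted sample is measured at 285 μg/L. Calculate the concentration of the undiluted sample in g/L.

Overall dilution factor = 250.2 × 100.2 × 3 = 7.52 × 10⁴.
Original = 285 μg/L × 7.52 × 10⁴ = 2.14 × 10⁷ μg/L = 21.4 g/L.

21.4 g/L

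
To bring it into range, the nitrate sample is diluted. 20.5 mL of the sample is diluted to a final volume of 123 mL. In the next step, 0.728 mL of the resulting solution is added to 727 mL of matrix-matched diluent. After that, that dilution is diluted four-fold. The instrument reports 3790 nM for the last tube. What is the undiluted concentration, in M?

0.0909 M

Overall dilution factor = 6 × 999.6 × 4 = 2.40 × 10⁴.
Original = 3790 nM × 2.40 × 10⁴ = 9.09 × 10⁷ nM = 0.0909 M.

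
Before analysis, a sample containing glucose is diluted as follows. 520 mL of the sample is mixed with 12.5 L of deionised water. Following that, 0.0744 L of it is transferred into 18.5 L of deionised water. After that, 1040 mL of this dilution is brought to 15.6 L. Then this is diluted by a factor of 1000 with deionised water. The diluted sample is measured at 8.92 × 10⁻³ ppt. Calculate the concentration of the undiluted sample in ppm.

Overall dilution factor = 25.04 × 249.7 × 15 × 1000 = 9.38 × 10⁷.
Original = 8.92 × 10⁻³ ppt × 9.38 × 10⁷ = 8.36 × 10⁵ ppt = 0.836 ppm.

0.836 ppm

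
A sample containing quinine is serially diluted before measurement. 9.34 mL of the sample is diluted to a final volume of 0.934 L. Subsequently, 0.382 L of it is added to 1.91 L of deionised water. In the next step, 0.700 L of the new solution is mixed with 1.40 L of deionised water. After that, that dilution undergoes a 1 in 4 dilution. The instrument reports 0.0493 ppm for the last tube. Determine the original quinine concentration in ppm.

Overall dilution factor = 100 × 6 × 3 × 4 = 7200.
Original = 0.0493 ppm × 7200 = 355 ppm.

355 ppm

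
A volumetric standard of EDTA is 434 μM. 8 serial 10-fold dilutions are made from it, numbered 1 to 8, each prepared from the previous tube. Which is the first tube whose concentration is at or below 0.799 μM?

tube 3

Tube n has concentration 434 μM / 10ⁿ.
Need 10ⁿ ≥ 434 μM / 0.799 μM = 543, so n ≥ 2.73.
First such tube: n = 3.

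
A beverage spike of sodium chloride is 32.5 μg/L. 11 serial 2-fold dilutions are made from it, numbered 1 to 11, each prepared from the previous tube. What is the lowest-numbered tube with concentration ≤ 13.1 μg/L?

Tube n has concentration 32.5 μg/L / 2ⁿ.
Need 2ⁿ ≥ 32.5 μg/L / 13.1 μg/L = 2.48, so n ≥ 1.31.
First such tube: n = 2.

tube 2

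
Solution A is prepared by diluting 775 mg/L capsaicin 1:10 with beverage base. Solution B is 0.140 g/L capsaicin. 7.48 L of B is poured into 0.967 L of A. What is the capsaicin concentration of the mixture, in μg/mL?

133 μg/mL

C_A = 775 mg/L / 10 = 77.5 mg/L.
C_B = 0.140 g/L = 140 mg/L.
C_mix = (C_A·V_A + C_B·V_B)/(V_A + V_B) = (77.5×0.967 + 140×7.48) / 8.447 = 133 mg/L = 133 μg/mL.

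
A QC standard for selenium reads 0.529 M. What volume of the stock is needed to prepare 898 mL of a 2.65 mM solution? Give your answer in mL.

2.65 mM = 2.65 × 10⁻³ M.
V₁ = C₂V₂/C₁ = 2.65 × 10⁻³ × 898 / 0.529 = 4.50 mL.

4.50 mL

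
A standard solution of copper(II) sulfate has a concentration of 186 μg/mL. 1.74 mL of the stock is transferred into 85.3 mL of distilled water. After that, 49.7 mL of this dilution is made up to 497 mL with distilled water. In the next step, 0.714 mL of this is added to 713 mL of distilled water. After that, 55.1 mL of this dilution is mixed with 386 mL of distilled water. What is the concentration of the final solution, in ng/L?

Overall dilution factor = 50.02 × 10 × 999.6 × 8.005 = 4.00 × 10⁶.
186 μg/mL / 4.00 × 10⁶ = 4.65 × 10⁻⁵ μg/mL = 46.5 ng/L.

46.5 ng/L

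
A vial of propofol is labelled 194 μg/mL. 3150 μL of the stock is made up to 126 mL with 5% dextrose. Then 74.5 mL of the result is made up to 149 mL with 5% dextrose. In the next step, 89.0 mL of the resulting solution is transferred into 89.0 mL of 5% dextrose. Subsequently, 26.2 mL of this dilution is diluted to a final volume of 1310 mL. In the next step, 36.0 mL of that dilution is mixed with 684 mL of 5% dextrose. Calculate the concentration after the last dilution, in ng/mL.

Overall dilution factor = 40 × 2 × 2 × 50 × 20 = 1.60 × 10⁵.
194 μg/mL / 1.60 × 10⁵ = 1.21 × 10⁻³ μg/mL = 1.21 ng/mL.

1.21 ng/mL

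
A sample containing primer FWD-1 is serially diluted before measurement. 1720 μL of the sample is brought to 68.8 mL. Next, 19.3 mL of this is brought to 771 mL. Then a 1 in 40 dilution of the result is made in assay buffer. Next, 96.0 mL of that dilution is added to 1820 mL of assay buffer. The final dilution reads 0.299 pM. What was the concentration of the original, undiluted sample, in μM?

Overall dilution factor = 40 × 39.95 × 40 × 19.96 = 1.28 × 10⁶.
Original = 0.299 pM × 1.28 × 10⁶ = 3.81 × 10⁵ pM = 0.381 μM.

0.381 μM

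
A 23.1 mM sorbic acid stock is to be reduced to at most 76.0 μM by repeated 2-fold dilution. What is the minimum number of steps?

Need 2ⁿ ≥ 304, so n ≥ log(304)/log(2) = 8.25.
Minimum whole steps: n = 9.

9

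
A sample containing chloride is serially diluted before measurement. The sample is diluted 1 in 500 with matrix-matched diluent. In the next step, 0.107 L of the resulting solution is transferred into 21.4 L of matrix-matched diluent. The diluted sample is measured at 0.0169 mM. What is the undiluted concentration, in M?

1.70 M

Overall dilution factor = 500 × 201 = 1.00 × 10⁵.
Original = 0.0169 mM × 1.00 × 10⁵ = 1698 mM = 1.70 M.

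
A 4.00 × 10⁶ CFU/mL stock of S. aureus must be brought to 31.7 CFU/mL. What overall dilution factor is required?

Factor = C₀/C_target = 4.00 × 10⁶ CFU/mL / 31.7 CFU/mL = 1.26 × 10⁵.

1.26 × 10⁵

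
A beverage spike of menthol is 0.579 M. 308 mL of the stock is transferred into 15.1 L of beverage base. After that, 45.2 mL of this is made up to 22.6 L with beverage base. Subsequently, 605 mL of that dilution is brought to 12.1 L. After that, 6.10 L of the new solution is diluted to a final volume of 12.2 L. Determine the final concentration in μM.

Overall dilution factor = 50.03 × 500 × 20 × 2 = 1.00 × 10⁶.
0.579 M / 1.00 × 10⁶ = 5.79 × 10⁻⁷ M = 0.579 μM.

0.579 μM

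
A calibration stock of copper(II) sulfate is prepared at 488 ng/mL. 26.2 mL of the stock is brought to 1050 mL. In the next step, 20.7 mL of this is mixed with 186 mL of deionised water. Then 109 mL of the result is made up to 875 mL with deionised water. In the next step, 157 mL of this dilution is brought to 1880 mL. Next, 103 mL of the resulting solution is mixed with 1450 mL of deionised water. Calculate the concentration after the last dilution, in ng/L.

0.841 ng/L

Overall dilution factor = 40.08 × 9.986 × 8.028 × 11.97 × 15.08 = 5.80 × 10⁵.
488 ng/mL / 5.80 × 10⁵ = 8.41 × 10⁻⁴ ng/mL = 0.841 ng/L.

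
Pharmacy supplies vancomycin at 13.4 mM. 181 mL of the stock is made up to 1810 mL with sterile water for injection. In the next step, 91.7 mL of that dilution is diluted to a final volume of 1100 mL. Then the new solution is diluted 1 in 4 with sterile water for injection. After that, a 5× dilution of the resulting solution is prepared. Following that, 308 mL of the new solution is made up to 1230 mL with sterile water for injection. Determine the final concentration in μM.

1.40 μM

Overall dilution factor = 10 × 12.00 × 4 × 5 × 3.994 = 9581.
13.4 mM / 9581 = 1.40 × 10⁻³ mM = 1.40 μM.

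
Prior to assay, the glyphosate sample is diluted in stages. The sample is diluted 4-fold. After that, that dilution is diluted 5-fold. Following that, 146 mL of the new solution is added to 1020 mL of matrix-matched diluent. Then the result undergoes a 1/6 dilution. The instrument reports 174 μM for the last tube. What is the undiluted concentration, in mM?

167 mM

Overall dilution factor = 4 × 5 × 7.986 × 6 = 958.
Original = 174 μM × 958 = 1.67 × 10⁵ μM = 167 mM.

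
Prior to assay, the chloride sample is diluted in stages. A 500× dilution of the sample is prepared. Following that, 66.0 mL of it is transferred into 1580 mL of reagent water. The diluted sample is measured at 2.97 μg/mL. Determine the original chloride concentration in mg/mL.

37.0 mg/mL

Overall dilution factor = 500 × 24.94 = 1.25 × 10⁴.
Original = 2.97 μg/mL × 1.25 × 10⁴ = 3.70 × 10⁴ μg/mL = 37.0 mg/mL.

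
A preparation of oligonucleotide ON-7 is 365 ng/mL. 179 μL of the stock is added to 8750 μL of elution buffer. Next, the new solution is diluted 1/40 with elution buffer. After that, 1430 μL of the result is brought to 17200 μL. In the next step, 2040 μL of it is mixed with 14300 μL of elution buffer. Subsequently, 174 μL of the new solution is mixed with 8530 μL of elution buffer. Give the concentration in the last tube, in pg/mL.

0.0380 pg/mL

Overall dilution factor = 49.88 × 40 × 12.03 × 8.010 × 50.02 = 9.62 × 10⁶.
365 ng/mL / 9.62 × 10⁶ = 3.80 × 10⁻⁵ ng/mL = 0.0380 pg/mL.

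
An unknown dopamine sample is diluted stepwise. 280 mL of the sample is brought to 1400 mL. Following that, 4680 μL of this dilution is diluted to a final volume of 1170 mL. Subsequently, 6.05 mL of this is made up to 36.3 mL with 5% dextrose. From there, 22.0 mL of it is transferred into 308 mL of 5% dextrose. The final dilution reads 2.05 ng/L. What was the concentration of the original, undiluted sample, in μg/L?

231 μg/L

Overall dilution factor = 5 × 250 × 6 × 15 = 1.13 × 10⁵.
Original = 2.05 ng/L × 1.13 × 10⁵ = 2.31 × 10⁵ ng/L = 231 μg/L.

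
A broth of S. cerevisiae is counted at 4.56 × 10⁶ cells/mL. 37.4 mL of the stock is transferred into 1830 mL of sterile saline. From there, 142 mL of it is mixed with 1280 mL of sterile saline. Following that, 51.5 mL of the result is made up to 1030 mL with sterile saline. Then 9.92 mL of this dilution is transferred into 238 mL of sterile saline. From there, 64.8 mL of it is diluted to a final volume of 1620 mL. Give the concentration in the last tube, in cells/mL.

0.730 cells/mL

Overall dilution factor = 49.93 × 10.01 × 20 × 24.99 × 25 = 6.25 × 10⁶.
4.56 × 10⁶ cells/mL / 6.25 × 10⁶ = 0.730 cells/mL.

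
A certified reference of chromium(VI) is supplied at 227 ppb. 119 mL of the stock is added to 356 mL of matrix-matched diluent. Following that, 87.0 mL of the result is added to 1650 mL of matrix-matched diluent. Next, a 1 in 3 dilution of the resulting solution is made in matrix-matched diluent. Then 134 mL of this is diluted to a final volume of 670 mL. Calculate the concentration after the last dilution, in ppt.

190 ppt

Overall dilution factor = 3.992 × 19.97 × 3 × 5 = 1195.
227 ppb / 1195 = 0.190 ppb = 190 ppt.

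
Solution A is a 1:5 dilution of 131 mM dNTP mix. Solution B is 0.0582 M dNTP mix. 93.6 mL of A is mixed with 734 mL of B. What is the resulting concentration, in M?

C_A = 131 mM / 5 = 26.2 mM.
C_B = 0.0582 M = 58.2 mM.
C_mix = (C_A·V_A + C_B·V_B)/(V_A + V_B) = (26.2×93.6 + 58.2×734) / 827.6 = 54.6 mM = 0.0546 M.

0.0546 M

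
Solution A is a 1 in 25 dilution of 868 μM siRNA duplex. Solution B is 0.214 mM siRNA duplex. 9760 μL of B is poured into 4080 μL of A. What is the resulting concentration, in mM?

C_A = 868 μM / 25 = 34.7 μM.
C_B = 0.214 mM = 214 μM.
C_mix = (C_A·V_A + C_B·V_B)/(V_A + V_B) = (34.7×4080 + 214×9760) / 13840 = 161 μM = 0.161 mM.

0.161 mM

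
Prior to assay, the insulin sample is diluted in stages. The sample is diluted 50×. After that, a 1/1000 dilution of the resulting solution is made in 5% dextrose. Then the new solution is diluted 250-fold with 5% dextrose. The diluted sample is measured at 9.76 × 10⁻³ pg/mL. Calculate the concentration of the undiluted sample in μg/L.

122 μg/L

Overall dilution factor = 50 × 1000 × 250 = 1.25 × 10⁷.
Original = 9.76 × 10⁻³ pg/mL × 1.25 × 10⁷ = 1.22 × 10⁵ pg/mL = 122 μg/L.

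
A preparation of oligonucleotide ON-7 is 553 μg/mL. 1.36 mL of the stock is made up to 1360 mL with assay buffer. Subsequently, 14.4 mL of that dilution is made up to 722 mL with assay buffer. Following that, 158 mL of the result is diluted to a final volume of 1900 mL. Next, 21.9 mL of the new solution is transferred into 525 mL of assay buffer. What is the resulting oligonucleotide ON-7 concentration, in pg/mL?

36.7 pg/mL

Overall dilution factor = 1000 × 50.14 × 12.03 × 24.97 = 1.51 × 10⁷.
553 μg/mL / 1.51 × 10⁷ = 3.67 × 10⁻⁵ μg/mL = 36.7 pg/mL.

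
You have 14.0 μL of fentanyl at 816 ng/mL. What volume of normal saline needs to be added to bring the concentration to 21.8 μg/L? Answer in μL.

21.8 μg/L = 21.8 ng/mL.
V₂ = C₁V₁/C₂ = 816 × 14.0 / 21.8 = 524 μL.
Diluent to add = V₂ − V₁ = 524 − 14.0 = 510 μL.

510 μL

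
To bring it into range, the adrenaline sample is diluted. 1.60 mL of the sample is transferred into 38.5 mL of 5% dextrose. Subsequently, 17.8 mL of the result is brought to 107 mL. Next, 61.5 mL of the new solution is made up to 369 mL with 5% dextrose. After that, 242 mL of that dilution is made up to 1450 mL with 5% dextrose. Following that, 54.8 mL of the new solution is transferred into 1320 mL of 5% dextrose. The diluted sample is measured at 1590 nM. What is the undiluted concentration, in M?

Overall dilution factor = 25.06 × 6.011 × 6 × 5.992 × 25.09 = 1.36 × 10⁵.
Original = 1590 nM × 1.36 × 10⁵ = 2.16 × 10⁸ nM = 0.216 M.

0.216 M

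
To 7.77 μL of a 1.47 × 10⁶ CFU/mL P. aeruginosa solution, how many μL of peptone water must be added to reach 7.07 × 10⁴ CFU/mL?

V₂ = C₁V₁/C₂ = 1.47 × 10⁶ × 7.77 / 7.07 × 10⁴ = 162 μL.
Diluent to add = V₂ − V₁ = 162 − 7.77 = 154 μL.

154 μL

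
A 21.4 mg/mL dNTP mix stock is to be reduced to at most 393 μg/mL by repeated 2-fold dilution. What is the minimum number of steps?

Need 2ⁿ ≥ 54.5, so n ≥ log(54.5)/log(2) = 5.77.
Minimum whole steps: n = 6.

6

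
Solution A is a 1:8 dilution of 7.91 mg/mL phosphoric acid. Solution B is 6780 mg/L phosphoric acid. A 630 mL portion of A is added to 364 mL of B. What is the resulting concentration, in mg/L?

C_A = 7.91 mg/mL / 8 = 0.989 mg/mL.
C_B = 6780 mg/L = 6.78 mg/mL.
C_mix = (C_A·V_A + C_B·V_B)/(V_A + V_B) = (0.989×630 + 6.78×364) / 994.0 = 3.11 mg/mL = 3110 mg/L.

3110 mg/L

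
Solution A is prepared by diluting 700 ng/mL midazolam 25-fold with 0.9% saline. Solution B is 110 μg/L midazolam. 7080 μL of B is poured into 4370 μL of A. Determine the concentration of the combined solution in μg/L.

C_A = 700 ng/mL / 25 = 28.0 ng/mL.
C_B = 110 μg/L = 110 ng/mL.
C_mix = (C_A·V_A + C_B·V_B)/(V_A + V_B) = (28.0×4370 + 110×7080) / 11450 = 78.7 ng/mL = 78.7 μg/L.

78.7 μg/L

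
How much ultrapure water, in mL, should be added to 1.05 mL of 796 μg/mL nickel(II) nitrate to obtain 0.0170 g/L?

48.1 mL

0.0170 g/L = 17.0 μg/mL.
V₂ = C₁V₁/C₂ = 796 × 1.05 / 17.0 = 49.2 mL.
Diluent to add = V₂ − V₁ = 49.2 − 1.05 = 48.1 mL.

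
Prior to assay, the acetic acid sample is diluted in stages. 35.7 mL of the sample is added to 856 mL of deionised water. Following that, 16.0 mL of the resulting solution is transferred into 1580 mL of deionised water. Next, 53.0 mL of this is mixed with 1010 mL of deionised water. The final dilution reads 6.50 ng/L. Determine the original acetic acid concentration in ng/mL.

325 ng/mL

Overall dilution factor = 24.98 × 99.75 × 20.06 = 5.00 × 10⁴.
Original = 6.50 ng/L × 5.00 × 10⁴ = 3.25 × 10⁵ ng/L = 325 ng/mL.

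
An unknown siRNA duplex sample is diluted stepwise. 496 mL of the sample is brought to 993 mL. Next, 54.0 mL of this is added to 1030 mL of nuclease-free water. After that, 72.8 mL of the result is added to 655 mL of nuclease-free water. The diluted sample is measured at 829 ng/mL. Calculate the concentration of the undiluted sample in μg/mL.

333 μg/mL

Overall dilution factor = 2.002 × 20.07 × 9.997 = 402.
Original = 829 ng/mL × 402 = 3.33 × 10⁵ ng/mL = 333 μg/mL.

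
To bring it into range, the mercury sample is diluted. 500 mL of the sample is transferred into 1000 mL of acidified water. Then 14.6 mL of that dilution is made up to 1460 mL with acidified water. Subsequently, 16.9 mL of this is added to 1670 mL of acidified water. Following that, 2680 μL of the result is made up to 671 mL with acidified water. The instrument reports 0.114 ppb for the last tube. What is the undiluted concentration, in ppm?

855 ppm

Overall dilution factor = 3 × 100 × 99.82 × 250.4 = 7.50 × 10⁶.
Original = 0.114 ppb × 7.50 × 10⁶ = 8.55 × 10⁵ ppb = 855 ppm.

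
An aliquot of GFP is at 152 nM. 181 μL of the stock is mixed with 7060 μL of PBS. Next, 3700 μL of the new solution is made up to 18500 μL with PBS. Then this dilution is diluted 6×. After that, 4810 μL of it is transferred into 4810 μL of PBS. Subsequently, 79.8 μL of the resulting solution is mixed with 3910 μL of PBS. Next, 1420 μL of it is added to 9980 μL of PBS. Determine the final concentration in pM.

Overall dilution factor = 40.01 × 5 × 6 × 2 × 50.00 × 8.028 = 9.63 × 10⁵.
152 nM / 9.63 × 10⁵ = 1.58 × 10⁻⁴ nM = 0.158 pM.

0.158 pM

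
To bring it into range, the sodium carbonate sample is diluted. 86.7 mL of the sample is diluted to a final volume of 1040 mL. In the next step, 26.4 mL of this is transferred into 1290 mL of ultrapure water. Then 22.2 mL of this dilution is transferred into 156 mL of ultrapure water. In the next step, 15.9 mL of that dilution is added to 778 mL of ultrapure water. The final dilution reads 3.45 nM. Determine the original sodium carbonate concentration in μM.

827 μM

Overall dilution factor = 12.00 × 49.86 × 8.027 × 49.93 = 2.40 × 10⁵.
Original = 3.45 nM × 2.40 × 10⁵ = 8.27 × 10⁵ nM = 827 μM.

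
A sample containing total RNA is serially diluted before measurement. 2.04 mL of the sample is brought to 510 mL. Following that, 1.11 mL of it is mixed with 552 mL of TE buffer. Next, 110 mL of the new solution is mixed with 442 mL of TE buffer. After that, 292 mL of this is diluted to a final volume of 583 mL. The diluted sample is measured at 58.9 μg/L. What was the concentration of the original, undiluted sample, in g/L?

73.5 g/L

Overall dilution factor = 250 × 498.3 × 5.018 × 1.997 = 1.25 × 10⁶.
Original = 58.9 μg/L × 1.25 × 10⁶ = 7.35 × 10⁷ μg/L = 73.5 g/L.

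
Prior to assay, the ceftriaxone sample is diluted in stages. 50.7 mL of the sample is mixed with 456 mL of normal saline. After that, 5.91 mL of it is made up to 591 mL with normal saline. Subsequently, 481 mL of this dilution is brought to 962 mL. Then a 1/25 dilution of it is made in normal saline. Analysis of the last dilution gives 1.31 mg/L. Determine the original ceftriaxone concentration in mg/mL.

65.5 mg/mL

Overall dilution factor = 9.994 × 100 × 2 × 25 = 5.00 × 10⁴.
Original = 1.31 mg/L × 5.00 × 10⁴ = 6.55 × 10⁴ mg/L = 65.5 mg/mL.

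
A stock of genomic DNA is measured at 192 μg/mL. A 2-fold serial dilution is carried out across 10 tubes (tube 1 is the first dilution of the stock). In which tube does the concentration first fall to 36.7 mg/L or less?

Tube n has concentration 192 μg/mL / 2ⁿ.
Need 2ⁿ ≥ 192 μg/mL / 36.7 mg/L = 5.23, so n ≥ 2.39.
First such tube: n = 3.

tube 3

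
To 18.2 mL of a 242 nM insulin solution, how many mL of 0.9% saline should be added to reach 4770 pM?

4770 pM = 4.77 nM.
V₂ = C₁V₁/C₂ = 242 × 18.2 / 4.77 = 923 mL.
Diluent to add = V₂ − V₁ = 923 − 18.2 = 905 mL.

905 mL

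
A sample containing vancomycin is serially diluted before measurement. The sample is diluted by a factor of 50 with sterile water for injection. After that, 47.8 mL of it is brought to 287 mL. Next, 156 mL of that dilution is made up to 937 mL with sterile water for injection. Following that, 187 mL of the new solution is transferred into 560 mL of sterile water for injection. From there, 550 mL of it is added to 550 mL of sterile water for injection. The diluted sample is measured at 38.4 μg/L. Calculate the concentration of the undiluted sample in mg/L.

553 mg/L

Overall dilution factor = 50 × 6.004 × 6.006 × 3.995 × 2 = 1.44 × 10⁴.
Original = 38.4 μg/L × 1.44 × 10⁴ = 5.53 × 10⁵ μg/L = 553 mg/L.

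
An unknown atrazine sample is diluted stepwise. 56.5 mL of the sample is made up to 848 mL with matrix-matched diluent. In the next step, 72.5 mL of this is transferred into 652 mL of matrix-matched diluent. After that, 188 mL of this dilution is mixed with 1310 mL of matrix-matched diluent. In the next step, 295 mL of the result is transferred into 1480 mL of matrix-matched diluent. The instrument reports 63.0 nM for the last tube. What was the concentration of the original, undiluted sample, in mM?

Overall dilution factor = 15.01 × 9.993 × 7.968 × 6.017 = 7191.
Original = 63.0 nM × 7191 = 4.53 × 10⁵ nM = 0.453 mM.

0.453 mM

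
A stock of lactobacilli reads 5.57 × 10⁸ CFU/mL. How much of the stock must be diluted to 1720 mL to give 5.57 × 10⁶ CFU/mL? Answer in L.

V₁ = C₂V₂/C₁ = 5.57 × 10⁶ × 1720 / 5.57 × 10⁸ = 17.2 mL = 0.0172 L.

0.0172 L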